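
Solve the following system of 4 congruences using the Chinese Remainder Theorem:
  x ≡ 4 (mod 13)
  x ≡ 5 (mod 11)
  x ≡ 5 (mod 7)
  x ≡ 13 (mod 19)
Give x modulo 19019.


Product of moduli M = 13 · 11 · 7 · 19 = 19019.
Merge one congruence at a time:
  Start: x ≡ 4 (mod 13).
  Combine with x ≡ 5 (mod 11); new modulus lcm = 143.
    Write x = 4 + 13·t and substitute into x ≡ 5 (mod 11): 13·t ≡ 5 − 4 = 1 (mod 11).
    Reduce coefficients mod 11: 2·t ≡ 1 (mod 11).
    The inverse of 2 mod 11 is 6 (since 2·6 = 12 = 1·11 + 1), so t ≡ 6·1 = 6 ≡ 6 (mod 11).
    Then x = 4 + 13·6 = 82, valid modulo lcm(13, 11) = 143: x ≡ 82 (mod 143).
  Combine with x ≡ 5 (mod 7); new modulus lcm = 1001.
    Write x = 82 + 143·t and substitute into x ≡ 5 (mod 7): 143·t ≡ 5 − 82 = -77 (mod 7).
    Reduce coefficients mod 7: 3·t ≡ 0 (mod 7).
    The inverse of 3 mod 7 is 5 (since 3·5 = 15 = 2·7 + 1), so t ≡ 5·0 = 0 ≡ 0 (mod 7).
    Then x = 82 + 143·0 = 82, valid modulo lcm(143, 7) = 1001: x ≡ 82 (mod 1001).
  Combine with x ≡ 13 (mod 19); new modulus lcm = 19019.
    Write x = 82 + 1001·t and substitute into x ≡ 13 (mod 19): 1001·t ≡ 13 − 82 = -69 (mod 19).
    Reduce coefficients mod 19: 13·t ≡ 7 (mod 19).
    The inverse of 13 mod 19 is 3 (since 13·3 = 39 = 2·19 + 1), so t ≡ 3·7 = 21 ≡ 2 (mod 19).
    Then x = 82 + 1001·2 = 2084, valid modulo lcm(1001, 19) = 19019: x ≡ 2084 (mod 19019).
Verify against each original: 2084 mod 13 = 4, 2084 mod 11 = 5, 2084 mod 7 = 5, 2084 mod 19 = 13.

x ≡ 2084 (mod 19019).


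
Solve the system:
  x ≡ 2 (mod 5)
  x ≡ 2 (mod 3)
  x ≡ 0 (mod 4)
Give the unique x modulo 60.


Moduli 5, 3, 4 are pairwise coprime; by CRT there is a unique solution modulo M = 5 · 3 · 4 = 60.
Solve pairwise, accumulating the modulus:
  Start with x ≡ 2 (mod 5).
  Combine with x ≡ 2 (mod 3): since gcd(5, 3) = 1, we get a unique residue mod 15.
    Write x = 2 + 5·t and substitute into x ≡ 2 (mod 3): 5·t ≡ 2 − 2 = 0 (mod 3).
    Reduce coefficients mod 3: 2·t ≡ 0 (mod 3).
    The inverse of 2 mod 3 is 2 (since 2·2 = 4 = 1·3 + 1), so t ≡ 2·0 = 0 ≡ 0 (mod 3).
    Then x = 2 + 5·0 = 2, valid modulo lcm(5, 3) = 15: x ≡ 2 (mod 15).
  Combine with x ≡ 0 (mod 4): since gcd(15, 4) = 1, we get a unique residue mod 60.
    Write x = 2 + 15·t and substitute into x ≡ 0 (mod 4): 15·t ≡ 0 − 2 = -2 (mod 4).
    Reduce coefficients mod 4: 3·t ≡ 2 (mod 4).
    The inverse of 3 mod 4 is 3 (since 3·3 = 9 = 2·4 + 1), so t ≡ 3·2 = 6 ≡ 2 (mod 4).
    Then x = 2 + 15·2 = 32, valid modulo lcm(15, 4) = 60: x ≡ 32 (mod 60).
Verify: 32 mod 5 = 2 ✓, 32 mod 3 = 2 ✓, 32 mod 4 = 0 ✓.

x ≡ 32 (mod 60).


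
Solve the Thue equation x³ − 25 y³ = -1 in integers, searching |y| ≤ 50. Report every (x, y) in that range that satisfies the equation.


The equation is x³ - 25y³ = -1. For fixed y, x³ = 25·y³ − 1, so a solution requires the RHS to be a perfect cube.
Strategy: iterate y from -50 to 50, compute RHS = 25·y³ − 1, and check whether it is a (positive or negative) perfect cube.
Check small values of y:
  y = 0: RHS = -1 = (-1)³ ⇒ x = -1 works.
  y = 1: RHS = 24 is not a perfect cube.
  y = -1: RHS = -26 is not a perfect cube.
  y = 2: RHS = 199 is not a perfect cube.
  y = -2: RHS = -201 is not a perfect cube.
  y = 3: RHS = 674 is not a perfect cube.
  y = -3: RHS = -676 is not a perfect cube.
Continuing the search up to |y| = 50 finds no further solutions beyond those listed.
Collected solutions: (-1, 0).

Solutions (with |y| ≤ 50): (-1, 0).


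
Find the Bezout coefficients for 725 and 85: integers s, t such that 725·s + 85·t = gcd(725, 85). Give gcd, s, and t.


Euclidean algorithm on (725, 85) — divide until remainder is 0:
  725 = 8 · 85 + 45
  85 = 1 · 45 + 40
  45 = 1 · 40 + 5
  40 = 8 · 5 + 0
gcd(725, 85) = 5.
Track Bezout coefficients alongside the remainders: start with r₀ = 725 = a·1 + b·0 (s = 1, t = 0) and r₁ = 85 = a·0 + b·1 (s = 0, t = 1); each new remainder r_{k+1} = r_{k-1} − q_k·r_k inherits s_{k+1} = s_{k-1} − q_k·s_k, t_{k+1} = t_{k-1} − q_k·t_k, so r_k = a·s_k + b·t_k at every step:
  q = 8: r = 45, s = 1 − 8·0 = 1, t = 0 − 8·1 = -8  (check: 725·1 + 85·(-8) = 45)
  q = 1: r = 40, s = 0 − 1·1 = -1, t = 1 − 1·(-8) = 9  (check: 725·(-1) + 85·9 = 40)
  q = 1: r = 5, s = 1 − 1·(-1) = 2, t = -8 − 1·9 = -17  (check: 725·2 + 85·(-17) = 5)
The row with r = 5 (the gcd) gives the Bezout coefficients s = 2, t = -17.
Result: 725 · (2) + 85 · (-17) = 5.

gcd(725, 85) = 5; s = 2, t = -17 (check: 725·2 + 85·(-17) = 5).


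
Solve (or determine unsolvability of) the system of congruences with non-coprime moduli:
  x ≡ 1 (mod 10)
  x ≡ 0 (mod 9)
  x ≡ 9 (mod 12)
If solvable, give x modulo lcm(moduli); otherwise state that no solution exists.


Moduli 10, 9, 12 are not pairwise coprime, so CRT works modulo lcm(m_i) when all pairwise compatibility conditions hold.
Pairwise compatibility: gcd(m_i, m_j) must divide a_i - a_j for every pair.
Merge one congruence at a time:
  Start: x ≡ 1 (mod 10).
  Combine with x ≡ 0 (mod 9): gcd(10, 9) = 1; 0 - 1 = -1, which IS divisible by 1, so compatible.
    Write x = 1 + 10·t and substitute into x ≡ 0 (mod 9): 10·t ≡ 0 − 1 = -1 (mod 9).
    Reduce coefficients mod 9: 1·t ≡ 8 (mod 9).
    So t ≡ 8 (mod 9).
    Then x = 1 + 10·8 = 81, valid modulo lcm(10, 9) = 90: x ≡ 81 (mod 90).
  Combine with x ≡ 9 (mod 12): gcd(90, 12) = 6; 9 - 81 = -72, which IS divisible by 6, so compatible.
    Write x = 81 + 90·t and substitute into x ≡ 9 (mod 12): 90·t ≡ 9 − 81 = -72 (mod 12).
    Divide the congruence (and modulus) by g = 6: 15·t ≡ -12 (mod 2).
    Reduce coefficients mod 2: 1·t ≡ 0 (mod 2).
    So t ≡ 0 (mod 2).
    Then x = 81 + 90·0 = 81, valid modulo lcm(90, 12) = 180: x ≡ 81 (mod 180).
Verify: 81 mod 10 = 1, 81 mod 9 = 0, 81 mod 12 = 9.

x ≡ 81 (mod 180).


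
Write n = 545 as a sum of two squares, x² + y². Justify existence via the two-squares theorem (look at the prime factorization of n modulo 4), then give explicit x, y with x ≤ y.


Step 1: Factor n = 545 = 5 · 109.
Step 2: Check the mod-4 condition on each prime factor: 5 ≡ 1 (mod 4), exponent 1; 109 ≡ 1 (mod 4), exponent 1.
All primes ≡ 3 (mod 4) appear to even exponent (or don't appear), so by the two-squares theorem n IS expressible as a sum of two squares.
Step 3: Build a representation. Here n = 5 · 109 is a product of primes ≡ 1 (mod 4). Each prime p ≡ 1 (mod 4) is itself a sum of two squares; find a² by testing p − a² for a perfect square:
  5: 5 − 1² = 4 = 2² ⇒ 5 = 1² + 2².
  109: 109 − 1² = 108, 109 − 2² = 105, 109 − 3² = 100 = 10² ⇒ 109 = 3² + 10².
  Combine using the Brahmagupta–Fibonacci identity (a² + b²)(c² + d²) = (ac − bd)² + (ad + bc)² = (ac + bd)² + (ad − bc)²:
  5 · 109 = 545: from (1² + 2²)(3² + 10²), take (1·3 − 2·10, 1·10 + 2·3) = (3 − 20, 10 + 6) = (-17, 16); dropping signs (only squares matter) gives (17, 16); check 17² + 16² = 289 + 256 = 545 ✓.
Step 4: Order so x ≤ y and verify: 16² + 17² = 256 + 289 = 545 = n. ✓

n = 545 = 16² + 17² (one valid representation with x ≤ y).


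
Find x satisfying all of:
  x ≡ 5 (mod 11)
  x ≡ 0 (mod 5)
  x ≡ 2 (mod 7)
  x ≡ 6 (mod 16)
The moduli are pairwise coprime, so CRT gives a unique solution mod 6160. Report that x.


Product of moduli M = 11 · 5 · 7 · 16 = 6160.
Merge one congruence at a time:
  Start: x ≡ 5 (mod 11).
  Combine with x ≡ 0 (mod 5); new modulus lcm = 55.
    Write x = 5 + 11·t and substitute into x ≡ 0 (mod 5): 11·t ≡ 0 − 5 = -5 (mod 5).
    Reduce coefficients mod 5: 1·t ≡ 0 (mod 5).
    So t ≡ 0 (mod 5).
    Then x = 5 + 11·0 = 5, valid modulo lcm(11, 5) = 55: x ≡ 5 (mod 55).
  Combine with x ≡ 2 (mod 7); new modulus lcm = 385.
    Write x = 5 + 55·t and substitute into x ≡ 2 (mod 7): 55·t ≡ 2 − 5 = -3 (mod 7).
    Reduce coefficients mod 7: 6·t ≡ 4 (mod 7).
    The inverse of 6 mod 7 is 6 (since 6·6 = 36 = 5·7 + 1), so t ≡ 6·4 = 24 ≡ 3 (mod 7).
    Then x = 5 + 55·3 = 170, valid modulo lcm(55, 7) = 385: x ≡ 170 (mod 385).
  Combine with x ≡ 6 (mod 16); new modulus lcm = 6160.
    Write x = 170 + 385·t and substitute into x ≡ 6 (mod 16): 385·t ≡ 6 − 170 = -164 (mod 16).
    Reduce coefficients mod 16: 1·t ≡ 12 (mod 16).
    So t ≡ 12 (mod 16).
    Then x = 170 + 385·12 = 4790, valid modulo lcm(385, 16) = 6160: x ≡ 4790 (mod 6160).
Verify against each original: 4790 mod 11 = 5, 4790 mod 5 = 0, 4790 mod 7 = 2, 4790 mod 16 = 6.

x ≡ 4790 (mod 6160).


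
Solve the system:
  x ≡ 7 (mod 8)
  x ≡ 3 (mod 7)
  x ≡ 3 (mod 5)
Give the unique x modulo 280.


Moduli 8, 7, 5 are pairwise coprime; by CRT there is a unique solution modulo M = 8 · 7 · 5 = 280.
Solve pairwise, accumulating the modulus:
  Start with x ≡ 7 (mod 8).
  Combine with x ≡ 3 (mod 7): since gcd(8, 7) = 1, we get a unique residue mod 56.
    Write x = 7 + 8·t and substitute into x ≡ 3 (mod 7): 8·t ≡ 3 − 7 = -4 (mod 7).
    Reduce coefficients mod 7: 1·t ≡ 3 (mod 7).
    So t ≡ 3 (mod 7).
    Then x = 7 + 8·3 = 31, valid modulo lcm(8, 7) = 56: x ≡ 31 (mod 56).
  Combine with x ≡ 3 (mod 5): since gcd(56, 5) = 1, we get a unique residue mod 280.
    Write x = 31 + 56·t and substitute into x ≡ 3 (mod 5): 56·t ≡ 3 − 31 = -28 (mod 5).
    Reduce coefficients mod 5: 1·t ≡ 2 (mod 5).
    So t ≡ 2 (mod 5).
    Then x = 31 + 56·2 = 143, valid modulo lcm(56, 5) = 280: x ≡ 143 (mod 280).
Verify: 143 mod 8 = 7 ✓, 143 mod 7 = 3 ✓, 143 mod 5 = 3 ✓.

x ≡ 143 (mod 280).


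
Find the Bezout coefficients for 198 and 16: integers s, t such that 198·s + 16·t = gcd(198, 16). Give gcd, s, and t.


Euclidean algorithm on (198, 16) — divide until remainder is 0:
  198 = 12 · 16 + 6
  16 = 2 · 6 + 4
  6 = 1 · 4 + 2
  4 = 2 · 2 + 0
gcd(198, 16) = 2.
Track Bezout coefficients alongside the remainders: start with r₀ = 198 = a·1 + b·0 (s = 1, t = 0) and r₁ = 16 = a·0 + b·1 (s = 0, t = 1); each new remainder r_{k+1} = r_{k-1} − q_k·r_k inherits s_{k+1} = s_{k-1} − q_k·s_k, t_{k+1} = t_{k-1} − q_k·t_k, so r_k = a·s_k + b·t_k at every step:
  q = 12: r = 6, s = 1 − 12·0 = 1, t = 0 − 12·1 = -12  (check: 198·1 + 16·(-12) = 6)
  q = 2: r = 4, s = 0 − 2·1 = -2, t = 1 − 2·(-12) = 25  (check: 198·(-2) + 16·25 = 4)
  q = 1: r = 2, s = 1 − 1·(-2) = 3, t = -12 − 1·25 = -37  (check: 198·3 + 16·(-37) = 2)
The row with r = 2 (the gcd) gives the Bezout coefficients s = 3, t = -37.
Result: 198 · (3) + 16 · (-37) = 2.

gcd(198, 16) = 2; s = 3, t = -37 (check: 198·3 + 16·(-37) = 2).


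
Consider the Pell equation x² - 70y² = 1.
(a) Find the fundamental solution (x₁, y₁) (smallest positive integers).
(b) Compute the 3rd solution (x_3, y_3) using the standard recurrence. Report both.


Step 1: Find the fundamental solution (x₁, y₁) of x² - 70y² = 1.
  Expand √70 as a continued fraction. a₀ = ⌊√70⌋ = 8; iterate m_{k+1} = d_k·a_k − m_k, d_{k+1} = (70 − m_{k+1}²)/d_k, a_{k+1} = ⌊(a₀ + m_{k+1})/d_{k+1}⌋ (starting m₀ = 0, d₀ = 1), with convergents p_k = a_k·p_{k-1} + p_{k-2}, q_k = a_k·q_{k-1} + q_{k-2} (p₋₁ = 1, q₋₁ = 0):
  k = 0: a₀ = 8; p₀/q₀ = 8/1; p₀² − 70·q₀² = 64 − 70 = -6.
  k = 1: m = 8, d = 6, a = ⌊(8 + 8)/6⌋ = 2; p/q = (2·8 + 1)/(2·1 + 0) = 17/2; p² − 70·q² = 289 − 280 = 9.
  k = 2: m = 4, d = 9, a = ⌊(8 + 4)/9⌋ = 1; p/q = (1·17 + 8)/(1·2 + 1) = 25/3; p² − 70·q² = 625 − 630 = -5.
  k = 3: m = 5, d = 5, a = ⌊(8 + 5)/5⌋ = 2; p/q = (2·25 + 17)/(2·3 + 2) = 67/8; p² − 70·q² = 4489 − 4480 = 9.
  k = 4: m = 5, d = 9, a = ⌊(8 + 5)/9⌋ = 1; p/q = (1·67 + 25)/(1·8 + 3) = 92/11; p² − 70·q² = 8464 − 8470 = -6.
  k = 5: m = 4, d = 6, a = ⌊(8 + 4)/6⌋ = 2; p/q = (2·92 + 67)/(2·11 + 8) = 251/30; p² − 70·q² = 63001 − 63000 = 1.
  The first convergent with p² − 70·q² = 1 gives the fundamental solution (x₁, y₁) = (251, 30).
Step 2: Apply the recurrence (x_{n+1}, y_{n+1}) = (x₁x_n + 70y₁y_n, x₁y_n + y₁x_n) repeatedly.
  From (x_1, y_1) = (251, 30): x_2 = 251·251 + 70·30·30 = 126001; y_2 = 251·30 + 30·251 = 15060.
  From (x_2, y_2) = (126001, 15060): x_3 = 251·126001 + 70·30·15060 = 63252251; y_3 = 251·15060 + 30·126001 = 7560090.
Step 3: Verify x_3² - 70·y_3² = 4000847256567001 - 4000847256567000 = 1 (should be 1). ✓

(x_1, y_1) = (251, 30); (x_3, y_3) = (63252251, 7560090).


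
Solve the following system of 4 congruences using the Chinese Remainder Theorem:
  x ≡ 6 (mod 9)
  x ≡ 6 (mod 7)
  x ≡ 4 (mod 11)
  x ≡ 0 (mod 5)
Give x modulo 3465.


Product of moduli M = 9 · 7 · 11 · 5 = 3465.
Merge one congruence at a time:
  Start: x ≡ 6 (mod 9).
  Combine with x ≡ 6 (mod 7); new modulus lcm = 63.
    Write x = 6 + 9·t and substitute into x ≡ 6 (mod 7): 9·t ≡ 6 − 6 = 0 (mod 7).
    Reduce coefficients mod 7: 2·t ≡ 0 (mod 7).
    The inverse of 2 mod 7 is 4 (since 2·4 = 8 = 1·7 + 1), so t ≡ 4·0 = 0 ≡ 0 (mod 7).
    Then x = 6 + 9·0 = 6, valid modulo lcm(9, 7) = 63: x ≡ 6 (mod 63).
  Combine with x ≡ 4 (mod 11); new modulus lcm = 693.
    Write x = 6 + 63·t and substitute into x ≡ 4 (mod 11): 63·t ≡ 4 − 6 = -2 (mod 11).
    Reduce coefficients mod 11: 8·t ≡ 9 (mod 11).
    The inverse of 8 mod 11 is 7 (since 8·7 = 56 = 5·11 + 1), so t ≡ 7·9 = 63 ≡ 8 (mod 11).
    Then x = 6 + 63·8 = 510, valid modulo lcm(63, 11) = 693: x ≡ 510 (mod 693).
  Combine with x ≡ 0 (mod 5); new modulus lcm = 3465.
    Write x = 510 + 693·t and substitute into x ≡ 0 (mod 5): 693·t ≡ 0 − 510 = -510 (mod 5).
    Reduce coefficients mod 5: 3·t ≡ 0 (mod 5).
    The inverse of 3 mod 5 is 2 (since 3·2 = 6 = 1·5 + 1), so t ≡ 2·0 = 0 ≡ 0 (mod 5).
    Then x = 510 + 693·0 = 510, valid modulo lcm(693, 5) = 3465: x ≡ 510 (mod 3465).
Verify against each original: 510 mod 9 = 6, 510 mod 7 = 6, 510 mod 11 = 4, 510 mod 5 = 0.

x ≡ 510 (mod 3465).


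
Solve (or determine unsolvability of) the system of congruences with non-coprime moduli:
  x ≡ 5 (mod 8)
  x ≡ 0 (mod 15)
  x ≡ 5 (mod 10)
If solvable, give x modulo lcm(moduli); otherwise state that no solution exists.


Moduli 8, 15, 10 are not pairwise coprime, so CRT works modulo lcm(m_i) when all pairwise compatibility conditions hold.
Pairwise compatibility: gcd(m_i, m_j) must divide a_i - a_j for every pair.
Merge one congruence at a time:
  Start: x ≡ 5 (mod 8).
  Combine with x ≡ 0 (mod 15): gcd(8, 15) = 1; 0 - 5 = -5, which IS divisible by 1, so compatible.
    Write x = 5 + 8·t and substitute into x ≡ 0 (mod 15): 8·t ≡ 0 − 5 = -5 (mod 15).
    Reduce coefficients mod 15: 8·t ≡ 10 (mod 15).
    The inverse of 8 mod 15 is 2 (since 8·2 = 16 = 1·15 + 1), so t ≡ 2·10 = 20 ≡ 5 (mod 15).
    Then x = 5 + 8·5 = 45, valid modulo lcm(8, 15) = 120: x ≡ 45 (mod 120).
  Combine with x ≡ 5 (mod 10): gcd(120, 10) = 10; 5 - 45 = -40, which IS divisible by 10, so compatible.
    Write x = 45 + 120·t and substitute into x ≡ 5 (mod 10): 120·t ≡ 5 − 45 = -40 (mod 10).
    Divide the congruence (and modulus) by g = 10: 12·t ≡ -4 (mod 1).
    Modulo 1 every t works; take t = 0.
    Then x = 45 + 120·0 = 45, valid modulo lcm(120, 10) = 120: x ≡ 45 (mod 120).
Verify: 45 mod 8 = 5, 45 mod 15 = 0, 45 mod 10 = 5.

x ≡ 45 (mod 120).


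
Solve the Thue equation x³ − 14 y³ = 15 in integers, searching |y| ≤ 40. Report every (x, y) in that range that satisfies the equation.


The equation is x³ - 14y³ = 15. For fixed y, x³ = 14·y³ + 15, so a solution requires the RHS to be a perfect cube.
Strategy: iterate y from -40 to 40, compute RHS = 14·y³ + 15, and check whether it is a (positive or negative) perfect cube.
Check small values of y:
  y = 0: RHS = 15 is not a perfect cube.
  y = 1: RHS = 29 is not a perfect cube.
  y = -1: RHS = 1 = (1)³ ⇒ x = 1 works.
  y = 2: RHS = 127 is not a perfect cube.
  y = -2: RHS = -97 is not a perfect cube.
  y = 3: RHS = 393 is not a perfect cube.
  y = -3: RHS = -363 is not a perfect cube.
Continuing the search up to |y| = 40 finds no further solutions beyond those listed.
Collected solutions: (1, -1).

Solutions (with |y| ≤ 40): (1, -1).


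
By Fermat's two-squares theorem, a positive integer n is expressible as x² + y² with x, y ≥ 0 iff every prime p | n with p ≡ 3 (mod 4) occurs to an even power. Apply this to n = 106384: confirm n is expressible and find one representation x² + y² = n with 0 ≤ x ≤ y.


Step 1: Factor n = 106384 = 2^4 · 61 · 109.
Step 2: Check the mod-4 condition on each prime factor: 2 = 2 (special); 61 ≡ 1 (mod 4), exponent 1; 109 ≡ 1 (mod 4), exponent 1.
All primes ≡ 3 (mod 4) appear to even exponent (or don't appear), so by the two-squares theorem n IS expressible as a sum of two squares.
Step 3: Build a representation. Group n = k² · m with k = 4 and m = 61 · 109 = 6649 (a product of primes ≡ 1 (mod 4)); a representation of m scales to one of n via (k·x)² + (k·y)² = k²(x² + y²). Each prime p ≡ 1 (mod 4) is itself a sum of two squares; find a² by testing p − a² for a perfect square:
  61: 61 − 1² = 60, 61 − 2² = 57, 61 − 3² = 52, 61 − 4² = 45, 61 − 5² = 36 = 6² ⇒ 61 = 5² + 6².
  109: 109 − 1² = 108, 109 − 2² = 105, 109 − 3² = 100 = 10² ⇒ 109 = 3² + 10².
  Combine using the Brahmagupta–Fibonacci identity (a² + b²)(c² + d²) = (ac − bd)² + (ad + bc)² = (ac + bd)² + (ad − bc)²:
  61 · 109 = 6649: from (5² + 6²)(3² + 10²), take (5·3 − 6·10, 5·10 + 6·3) = (15 − 60, 50 + 18) = (-45, 68); dropping signs (only squares matter) gives (45, 68); check 45² + 68² = 2025 + 4624 = 6649 ✓.
  Scale by k = 4: (4·45, 4·68) = (180, 272).
Step 4: Order so x ≤ y and verify: 180² + 272² = 32400 + 73984 = 106384 = n. ✓

n = 106384 = 180² + 272² (one valid representation with x ≤ y).


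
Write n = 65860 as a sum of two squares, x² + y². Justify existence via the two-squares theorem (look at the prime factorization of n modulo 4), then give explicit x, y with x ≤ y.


Step 1: Factor n = 65860 = 2^2 · 5 · 37 · 89.
Step 2: Check the mod-4 condition on each prime factor: 2 = 2 (special); 5 ≡ 1 (mod 4), exponent 1; 37 ≡ 1 (mod 4), exponent 1; 89 ≡ 1 (mod 4), exponent 1.
All primes ≡ 3 (mod 4) appear to even exponent (or don't appear), so by the two-squares theorem n IS expressible as a sum of two squares.
Step 3: Build a representation. Group n = k² · m with k = 2 and m = 5 · 37 · 89 = 16465 (a product of primes ≡ 1 (mod 4)); a representation of m scales to one of n via (k·x)² + (k·y)² = k²(x² + y²). Each prime p ≡ 1 (mod 4) is itself a sum of two squares; find a² by testing p − a² for a perfect square:
  5: 5 − 1² = 4 = 2² ⇒ 5 = 1² + 2².
  37: 37 − 1² = 36 = 6² ⇒ 37 = 1² + 6².
  89: 89 − 1² = 88, 89 − 2² = 85, 89 − 3² = 80, 89 − 4² = 73, 89 − 5² = 64 = 8² ⇒ 89 = 5² + 8².
  Combine using the Brahmagupta–Fibonacci identity (a² + b²)(c² + d²) = (ac − bd)² + (ad + bc)² = (ac + bd)² + (ad − bc)²:
  5 · 37 = 185: from (1² + 2²)(1² + 6²), take (1·1 − 2·6, 1·6 + 2·1) = (1 − 12, 6 + 2) = (-11, 8); dropping signs (only squares matter) gives (11, 8); check 11² + 8² = 121 + 64 = 185 ✓.
  185 · 89 = 16465: from (11² + 8²)(5² + 8²), take (11·5 − 8·8, 11·8 + 8·5) = (55 − 64, 88 + 40) = (-9, 128); dropping signs (only squares matter) gives (9, 128); check 9² + 128² = 81 + 16384 = 16465 ✓.
  Scale by k = 2: (2·9, 2·128) = (18, 256).
Step 4: Order so x ≤ y and verify: 18² + 256² = 324 + 65536 = 65860 = n. ✓

n = 65860 = 18² + 256² (one valid representation with x ≤ y).


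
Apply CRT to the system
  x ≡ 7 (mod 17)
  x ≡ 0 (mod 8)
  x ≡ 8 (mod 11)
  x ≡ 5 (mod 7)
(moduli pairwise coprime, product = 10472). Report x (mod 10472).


Product of moduli M = 17 · 8 · 11 · 7 = 10472.
Merge one congruence at a time:
  Start: x ≡ 7 (mod 17).
  Combine with x ≡ 0 (mod 8); new modulus lcm = 136.
    Write x = 7 + 17·t and substitute into x ≡ 0 (mod 8): 17·t ≡ 0 − 7 = -7 (mod 8).
    Reduce coefficients mod 8: 1·t ≡ 1 (mod 8).
    So t ≡ 1 (mod 8).
    Then x = 7 + 17·1 = 24, valid modulo lcm(17, 8) = 136: x ≡ 24 (mod 136).
  Combine with x ≡ 8 (mod 11); new modulus lcm = 1496.
    Write x = 24 + 136·t and substitute into x ≡ 8 (mod 11): 136·t ≡ 8 − 24 = -16 (mod 11).
    Reduce coefficients mod 11: 4·t ≡ 6 (mod 11).
    The inverse of 4 mod 11 is 3 (since 4·3 = 12 = 1·11 + 1), so t ≡ 3·6 = 18 ≡ 7 (mod 11).
    Then x = 24 + 136·7 = 976, valid modulo lcm(136, 11) = 1496: x ≡ 976 (mod 1496).
  Combine with x ≡ 5 (mod 7); new modulus lcm = 10472.
    Write x = 976 + 1496·t and substitute into x ≡ 5 (mod 7): 1496·t ≡ 5 − 976 = -971 (mod 7).
    Reduce coefficients mod 7: 5·t ≡ 2 (mod 7).
    The inverse of 5 mod 7 is 3 (since 5·3 = 15 = 2·7 + 1), so t ≡ 3·2 = 6 ≡ 6 (mod 7).
    Then x = 976 + 1496·6 = 9952, valid modulo lcm(1496, 7) = 10472: x ≡ 9952 (mod 10472).
Verify against each original: 9952 mod 17 = 7, 9952 mod 8 = 0, 9952 mod 11 = 8, 9952 mod 7 = 5.

x ≡ 9952 (mod 10472).


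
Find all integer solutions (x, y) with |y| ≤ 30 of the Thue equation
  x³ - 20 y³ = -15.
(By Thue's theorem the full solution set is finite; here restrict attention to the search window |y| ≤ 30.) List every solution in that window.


The equation is x³ - 20y³ = -15. For fixed y, x³ = 20·y³ − 15, so a solution requires the RHS to be a perfect cube.
Strategy: iterate y from -30 to 30, compute RHS = 20·y³ − 15, and check whether it is a (positive or negative) perfect cube.
Check small values of y:
  y = 0: RHS = -15 is not a perfect cube.
  y = 1: RHS = 5 is not a perfect cube.
  y = -1: RHS = -35 is not a perfect cube.
  y = 2: RHS = 145 is not a perfect cube.
  y = -2: RHS = -175 is not a perfect cube.
  y = 3: RHS = 525 is not a perfect cube.
  y = -3: RHS = -555 is not a perfect cube.
Continuing the search up to |y| = 30 finds no solutions either.
No (x, y) in the scanned range satisfies the equation.

No integer solutions with |y| ≤ 30.


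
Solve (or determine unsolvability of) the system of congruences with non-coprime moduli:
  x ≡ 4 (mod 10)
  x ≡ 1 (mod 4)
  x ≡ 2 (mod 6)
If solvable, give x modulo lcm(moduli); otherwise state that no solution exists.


Moduli 10, 4, 6 are not pairwise coprime, so CRT works modulo lcm(m_i) when all pairwise compatibility conditions hold.
Pairwise compatibility: gcd(m_i, m_j) must divide a_i - a_j for every pair.
Merge one congruence at a time:
  Start: x ≡ 4 (mod 10).
  Combine with x ≡ 1 (mod 4): gcd(10, 4) = 2, and 1 - 4 = -3 is NOT divisible by 2.
    ⇒ system is inconsistent (no integer solution).

No solution (the system is inconsistent).


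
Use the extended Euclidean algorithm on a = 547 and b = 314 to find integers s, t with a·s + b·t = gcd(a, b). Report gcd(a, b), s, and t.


Euclidean algorithm on (547, 314) — divide until remainder is 0:
  547 = 1 · 314 + 233
  314 = 1 · 233 + 81
  233 = 2 · 81 + 71
  81 = 1 · 71 + 10
  71 = 7 · 10 + 1
  10 = 10 · 1 + 0
gcd(547, 314) = 1.
Track Bezout coefficients alongside the remainders: start with r₀ = 547 = a·1 + b·0 (s = 1, t = 0) and r₁ = 314 = a·0 + b·1 (s = 0, t = 1); each new remainder r_{k+1} = r_{k-1} − q_k·r_k inherits s_{k+1} = s_{k-1} − q_k·s_k, t_{k+1} = t_{k-1} − q_k·t_k, so r_k = a·s_k + b·t_k at every step:
  q = 1: r = 233, s = 1 − 1·0 = 1, t = 0 − 1·1 = -1  (check: 547·1 + 314·(-1) = 233)
  q = 1: r = 81, s = 0 − 1·1 = -1, t = 1 − 1·(-1) = 2  (check: 547·(-1) + 314·2 = 81)
  q = 2: r = 71, s = 1 − 2·(-1) = 3, t = -1 − 2·2 = -5  (check: 547·3 + 314·(-5) = 71)
  q = 1: r = 10, s = -1 − 1·3 = -4, t = 2 − 1·(-5) = 7  (check: 547·(-4) + 314·7 = 10)
  q = 7: r = 1, s = 3 − 7·(-4) = 31, t = -5 − 7·7 = -54  (check: 547·31 + 314·(-54) = 1)
The row with r = 1 (the gcd) gives the Bezout coefficients s = 31, t = -54.
Result: 547 · (31) + 314 · (-54) = 1.

gcd(547, 314) = 1; s = 31, t = -54 (check: 547·31 + 314·(-54) = 1).


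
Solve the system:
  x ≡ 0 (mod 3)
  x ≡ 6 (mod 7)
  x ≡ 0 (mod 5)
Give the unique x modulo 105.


Moduli 3, 7, 5 are pairwise coprime; by CRT there is a unique solution modulo M = 3 · 7 · 5 = 105.
Solve pairwise, accumulating the modulus:
  Start with x ≡ 0 (mod 3).
  Combine with x ≡ 6 (mod 7): since gcd(3, 7) = 1, we get a unique residue mod 21.
    Write x = 0 + 3·t and substitute into x ≡ 6 (mod 7): 3·t ≡ 6 − 0 = 6 (mod 7).
    The inverse of 3 mod 7 is 5 (since 3·5 = 15 = 2·7 + 1), so t ≡ 5·6 = 30 ≡ 2 (mod 7).
    Then x = 0 + 3·2 = 6, valid modulo lcm(3, 7) = 21: x ≡ 6 (mod 21).
  Combine with x ≡ 0 (mod 5): since gcd(21, 5) = 1, we get a unique residue mod 105.
    Write x = 6 + 21·t and substitute into x ≡ 0 (mod 5): 21·t ≡ 0 − 6 = -6 (mod 5).
    Reduce coefficients mod 5: 1·t ≡ 4 (mod 5).
    So t ≡ 4 (mod 5).
    Then x = 6 + 21·4 = 90, valid modulo lcm(21, 5) = 105: x ≡ 90 (mod 105).
Verify: 90 mod 3 = 0 ✓, 90 mod 7 = 6 ✓, 90 mod 5 = 0 ✓.

x ≡ 90 (mod 105).


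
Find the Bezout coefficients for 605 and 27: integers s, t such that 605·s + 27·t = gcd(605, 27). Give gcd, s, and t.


Euclidean algorithm on (605, 27) — divide until remainder is 0:
  605 = 22 · 27 + 11
  27 = 2 · 11 + 5
  11 = 2 · 5 + 1
  5 = 5 · 1 + 0
gcd(605, 27) = 1.
Track Bezout coefficients alongside the remainders: start with r₀ = 605 = a·1 + b·0 (s = 1, t = 0) and r₁ = 27 = a·0 + b·1 (s = 0, t = 1); each new remainder r_{k+1} = r_{k-1} − q_k·r_k inherits s_{k+1} = s_{k-1} − q_k·s_k, t_{k+1} = t_{k-1} − q_k·t_k, so r_k = a·s_k + b·t_k at every step:
  q = 22: r = 11, s = 1 − 22·0 = 1, t = 0 − 22·1 = -22  (check: 605·1 + 27·(-22) = 11)
  q = 2: r = 5, s = 0 − 2·1 = -2, t = 1 − 2·(-22) = 45  (check: 605·(-2) + 27·45 = 5)
  q = 2: r = 1, s = 1 − 2·(-2) = 5, t = -22 − 2·45 = -112  (check: 605·5 + 27·(-112) = 1)
The row with r = 1 (the gcd) gives the Bezout coefficients s = 5, t = -112.
Result: 605 · (5) + 27 · (-112) = 1.

gcd(605, 27) = 1; s = 5, t = -112 (check: 605·5 + 27·(-112) = 1).


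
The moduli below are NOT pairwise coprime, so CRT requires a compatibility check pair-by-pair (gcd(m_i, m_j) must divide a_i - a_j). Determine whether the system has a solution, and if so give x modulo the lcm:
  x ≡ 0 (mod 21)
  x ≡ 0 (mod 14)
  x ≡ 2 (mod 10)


Moduli 21, 14, 10 are not pairwise coprime, so CRT works modulo lcm(m_i) when all pairwise compatibility conditions hold.
Pairwise compatibility: gcd(m_i, m_j) must divide a_i - a_j for every pair.
Merge one congruence at a time:
  Start: x ≡ 0 (mod 21).
  Combine with x ≡ 0 (mod 14): gcd(21, 14) = 7; 0 - 0 = 0, which IS divisible by 7, so compatible.
    Write x = 0 + 21·t and substitute into x ≡ 0 (mod 14): 21·t ≡ 0 − 0 = 0 (mod 14).
    Divide the congruence (and modulus) by g = 7: 3·t ≡ 0 (mod 2).
    Reduce coefficients mod 2: 1·t ≡ 0 (mod 2).
    So t ≡ 0 (mod 2).
    Then x = 0 + 21·0 = 0, valid modulo lcm(21, 14) = 42: x ≡ 0 (mod 42).
  Combine with x ≡ 2 (mod 10): gcd(42, 10) = 2; 2 - 0 = 2, which IS divisible by 2, so compatible.
    Write x = 0 + 42·t and substitute into x ≡ 2 (mod 10): 42·t ≡ 2 − 0 = 2 (mod 10).
    Divide the congruence (and modulus) by g = 2: 21·t ≡ 1 (mod 5).
    Reduce coefficients mod 5: 1·t ≡ 1 (mod 5).
    So t ≡ 1 (mod 5).
    Then x = 0 + 42·1 = 42, valid modulo lcm(42, 10) = 210: x ≡ 42 (mod 210).
Verify: 42 mod 21 = 0, 42 mod 14 = 0, 42 mod 10 = 2.

x ≡ 42 (mod 210).


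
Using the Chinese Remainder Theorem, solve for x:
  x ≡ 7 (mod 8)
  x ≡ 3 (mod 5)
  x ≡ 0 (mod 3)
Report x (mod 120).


Moduli 8, 5, 3 are pairwise coprime; by CRT there is a unique solution modulo M = 8 · 5 · 3 = 120.
Solve pairwise, accumulating the modulus:
  Start with x ≡ 7 (mod 8).
  Combine with x ≡ 3 (mod 5): since gcd(8, 5) = 1, we get a unique residue mod 40.
    Write x = 7 + 8·t and substitute into x ≡ 3 (mod 5): 8·t ≡ 3 − 7 = -4 (mod 5).
    Reduce coefficients mod 5: 3·t ≡ 1 (mod 5).
    The inverse of 3 mod 5 is 2 (since 3·2 = 6 = 1·5 + 1), so t ≡ 2·1 = 2 ≡ 2 (mod 5).
    Then x = 7 + 8·2 = 23, valid modulo lcm(8, 5) = 40: x ≡ 23 (mod 40).
  Combine with x ≡ 0 (mod 3): since gcd(40, 3) = 1, we get a unique residue mod 120.
    Write x = 23 + 40·t and substitute into x ≡ 0 (mod 3): 40·t ≡ 0 − 23 = -23 (mod 3).
    Reduce coefficients mod 3: 1·t ≡ 1 (mod 3).
    So t ≡ 1 (mod 3).
    Then x = 23 + 40·1 = 63, valid modulo lcm(40, 3) = 120: x ≡ 63 (mod 120).
Verify: 63 mod 8 = 7 ✓, 63 mod 5 = 3 ✓, 63 mod 3 = 0 ✓.

x ≡ 63 (mod 120).


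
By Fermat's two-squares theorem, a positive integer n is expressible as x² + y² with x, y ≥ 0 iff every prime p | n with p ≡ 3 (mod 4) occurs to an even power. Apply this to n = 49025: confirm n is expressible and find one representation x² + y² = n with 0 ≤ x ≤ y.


Step 1: Factor n = 49025 = 5^2 · 37 · 53.
Step 2: Check the mod-4 condition on each prime factor: 5 ≡ 1 (mod 4), exponent 2; 37 ≡ 1 (mod 4), exponent 1; 53 ≡ 1 (mod 4), exponent 1.
All primes ≡ 3 (mod 4) appear to even exponent (or don't appear), so by the two-squares theorem n IS expressible as a sum of two squares.
Step 3: Build a representation. Group n = k² · m with k = 5 and m = 37 · 53 = 1961 (a product of primes ≡ 1 (mod 4)); a representation of m scales to one of n via (k·x)² + (k·y)² = k²(x² + y²). Each prime p ≡ 1 (mod 4) is itself a sum of two squares; find a² by testing p − a² for a perfect square:
  37: 37 − 1² = 36 = 6² ⇒ 37 = 1² + 6².
  53: 53 − 1² = 52, 53 − 2² = 49 = 7² ⇒ 53 = 2² + 7².
  Combine using the Brahmagupta–Fibonacci identity (a² + b²)(c² + d²) = (ac − bd)² + (ad + bc)² = (ac + bd)² + (ad − bc)²:
  37 · 53 = 1961: from (1² + 6²)(2² + 7²), take (1·2 − 6·7, 1·7 + 6·2) = (2 − 42, 7 + 12) = (-40, 19); dropping signs (only squares matter) gives (40, 19); check 40² + 19² = 1600 + 361 = 1961 ✓.
  Scale by k = 5: (5·40, 5·19) = (200, 95).
Step 4: Order so x ≤ y and verify: 95² + 200² = 9025 + 40000 = 49025 = n. ✓

n = 49025 = 95² + 200² (one valid representation with x ≤ y).


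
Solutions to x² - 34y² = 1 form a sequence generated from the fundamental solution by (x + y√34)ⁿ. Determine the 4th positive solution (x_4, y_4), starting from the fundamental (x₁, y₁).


Step 1: Find the fundamental solution (x₁, y₁) of x² - 34y² = 1.
  Expand √34 as a continued fraction. a₀ = ⌊√34⌋ = 5; iterate m_{k+1} = d_k·a_k − m_k, d_{k+1} = (34 − m_{k+1}²)/d_k, a_{k+1} = ⌊(a₀ + m_{k+1})/d_{k+1}⌋ (starting m₀ = 0, d₀ = 1), with convergents p_k = a_k·p_{k-1} + p_{k-2}, q_k = a_k·q_{k-1} + q_{k-2} (p₋₁ = 1, q₋₁ = 0):
  k = 0: a₀ = 5; p₀/q₀ = 5/1; p₀² − 34·q₀² = 25 − 34 = -9.
  k = 1: m = 5, d = 9, a = ⌊(5 + 5)/9⌋ = 1; p/q = (1·5 + 1)/(1·1 + 0) = 6/1; p² − 34·q² = 36 − 34 = 2.
  k = 2: m = 4, d = 2, a = ⌊(5 + 4)/2⌋ = 4; p/q = (4·6 + 5)/(4·1 + 1) = 29/5; p² − 34·q² = 841 − 850 = -9.
  k = 3: m = 4, d = 9, a = ⌊(5 + 4)/9⌋ = 1; p/q = (1·29 + 6)/(1·5 + 1) = 35/6; p² − 34·q² = 1225 − 1224 = 1.
  The first convergent with p² − 34·q² = 1 gives the fundamental solution (x₁, y₁) = (35, 6).
Step 2: Apply the recurrence (x_{n+1}, y_{n+1}) = (x₁x_n + 34y₁y_n, x₁y_n + y₁x_n) repeatedly.
  From (x_1, y_1) = (35, 6): x_2 = 35·35 + 34·6·6 = 2449; y_2 = 35·6 + 6·35 = 420.
  From (x_2, y_2) = (2449, 420): x_3 = 35·2449 + 34·6·420 = 171395; y_3 = 35·420 + 6·2449 = 29394.
  From (x_3, y_3) = (171395, 29394): x_4 = 35·171395 + 34·6·29394 = 11995201; y_4 = 35·29394 + 6·171395 = 2057160.
Step 3: Verify x_4² - 34·y_4² = 143884847030401 - 143884847030400 = 1 (should be 1). ✓

(x_1, y_1) = (35, 6); (x_4, y_4) = (11995201, 2057160).


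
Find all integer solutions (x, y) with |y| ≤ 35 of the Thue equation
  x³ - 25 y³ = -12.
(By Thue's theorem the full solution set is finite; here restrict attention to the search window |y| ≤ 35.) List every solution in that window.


The equation is x³ - 25y³ = -12. For fixed y, x³ = 25·y³ − 12, so a solution requires the RHS to be a perfect cube.
Strategy: iterate y from -35 to 35, compute RHS = 25·y³ − 12, and check whether it is a (positive or negative) perfect cube.
Check small values of y:
  y = 0: RHS = -12 is not a perfect cube.
  y = 1: RHS = 13 is not a perfect cube.
  y = -1: RHS = -37 is not a perfect cube.
  y = 2: RHS = 188 is not a perfect cube.
  y = -2: RHS = -212 is not a perfect cube.
  y = 3: RHS = 663 is not a perfect cube.
  y = -3: RHS = -687 is not a perfect cube.
Continuing the search up to |y| = 35 finds no solutions either.
No (x, y) in the scanned range satisfies the equation.

No integer solutions with |y| ≤ 35.


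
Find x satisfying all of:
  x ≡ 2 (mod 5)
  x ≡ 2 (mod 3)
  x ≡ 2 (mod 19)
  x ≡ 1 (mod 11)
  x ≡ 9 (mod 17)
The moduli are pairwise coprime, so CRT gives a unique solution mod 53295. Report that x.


Product of moduli M = 5 · 3 · 19 · 11 · 17 = 53295.
Merge one congruence at a time:
  Start: x ≡ 2 (mod 5).
  Combine with x ≡ 2 (mod 3); new modulus lcm = 15.
    Write x = 2 + 5·t and substitute into x ≡ 2 (mod 3): 5·t ≡ 2 − 2 = 0 (mod 3).
    Reduce coefficients mod 3: 2·t ≡ 0 (mod 3).
    The inverse of 2 mod 3 is 2 (since 2·2 = 4 = 1·3 + 1), so t ≡ 2·0 = 0 ≡ 0 (mod 3).
    Then x = 2 + 5·0 = 2, valid modulo lcm(5, 3) = 15: x ≡ 2 (mod 15).
  Combine with x ≡ 2 (mod 19); new modulus lcm = 285.
    Write x = 2 + 15·t and substitute into x ≡ 2 (mod 19): 15·t ≡ 2 − 2 = 0 (mod 19).
    The inverse of 15 mod 19 is 14 (since 15·14 = 210 = 11·19 + 1), so t ≡ 14·0 = 0 ≡ 0 (mod 19).
    Then x = 2 + 15·0 = 2, valid modulo lcm(15, 19) = 285: x ≡ 2 (mod 285).
  Combine with x ≡ 1 (mod 11); new modulus lcm = 3135.
    Write x = 2 + 285·t and substitute into x ≡ 1 (mod 11): 285·t ≡ 1 − 2 = -1 (mod 11).
    Reduce coefficients mod 11: 10·t ≡ 10 (mod 11).
    The inverse of 10 mod 11 is 10 (since 10·10 = 100 = 9·11 + 1), so t ≡ 10·10 = 100 ≡ 1 (mod 11).
    Then x = 2 + 285·1 = 287, valid modulo lcm(285, 11) = 3135: x ≡ 287 (mod 3135).
  Combine with x ≡ 9 (mod 17); new modulus lcm = 53295.
    Write x = 287 + 3135·t and substitute into x ≡ 9 (mod 17): 3135·t ≡ 9 − 287 = -278 (mod 17).
    Reduce coefficients mod 17: 7·t ≡ 11 (mod 17).
    The inverse of 7 mod 17 is 5 (since 7·5 = 35 = 2·17 + 1), so t ≡ 5·11 = 55 ≡ 4 (mod 17).
    Then x = 287 + 3135·4 = 12827, valid modulo lcm(3135, 17) = 53295: x ≡ 12827 (mod 53295).
Verify against each original: 12827 mod 5 = 2, 12827 mod 3 = 2, 12827 mod 19 = 2, 12827 mod 11 = 1, 12827 mod 17 = 9.

x ≡ 12827 (mod 53295).


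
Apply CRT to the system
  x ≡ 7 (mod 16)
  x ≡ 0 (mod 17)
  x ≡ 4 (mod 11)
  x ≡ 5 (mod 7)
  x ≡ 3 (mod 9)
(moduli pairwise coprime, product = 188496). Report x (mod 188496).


Product of moduli M = 16 · 17 · 11 · 7 · 9 = 188496.
Merge one congruence at a time:
  Start: x ≡ 7 (mod 16).
  Combine with x ≡ 0 (mod 17); new modulus lcm = 272.
    Write x = 7 + 16·t and substitute into x ≡ 0 (mod 17): 16·t ≡ 0 − 7 = -7 (mod 17).
    Reduce coefficients mod 17: 16·t ≡ 10 (mod 17).
    The inverse of 16 mod 17 is 16 (since 16·16 = 256 = 15·17 + 1), so t ≡ 16·10 = 160 ≡ 7 (mod 17).
    Then x = 7 + 16·7 = 119, valid modulo lcm(16, 17) = 272: x ≡ 119 (mod 272).
  Combine with x ≡ 4 (mod 11); new modulus lcm = 2992.
    Write x = 119 + 272·t and substitute into x ≡ 4 (mod 11): 272·t ≡ 4 − 119 = -115 (mod 11).
    Reduce coefficients mod 11: 8·t ≡ 6 (mod 11).
    The inverse of 8 mod 11 is 7 (since 8·7 = 56 = 5·11 + 1), so t ≡ 7·6 = 42 ≡ 9 (mod 11).
    Then x = 119 + 272·9 = 2567, valid modulo lcm(272, 11) = 2992: x ≡ 2567 (mod 2992).
  Combine with x ≡ 5 (mod 7); new modulus lcm = 20944.
    Write x = 2567 + 2992·t and substitute into x ≡ 5 (mod 7): 2992·t ≡ 5 − 2567 = -2562 (mod 7).
    Reduce coefficients mod 7: 3·t ≡ 0 (mod 7).
    The inverse of 3 mod 7 is 5 (since 3·5 = 15 = 2·7 + 1), so t ≡ 5·0 = 0 ≡ 0 (mod 7).
    Then x = 2567 + 2992·0 = 2567, valid modulo lcm(2992, 7) = 20944: x ≡ 2567 (mod 20944).
  Combine with x ≡ 3 (mod 9); new modulus lcm = 188496.
    Write x = 2567 + 20944·t and substitute into x ≡ 3 (mod 9): 20944·t ≡ 3 − 2567 = -2564 (mod 9).
    Reduce coefficients mod 9: 1·t ≡ 1 (mod 9).
    So t ≡ 1 (mod 9).
    Then x = 2567 + 20944·1 = 23511, valid modulo lcm(20944, 9) = 188496: x ≡ 23511 (mod 188496).
Verify against each original: 23511 mod 16 = 7, 23511 mod 17 = 0, 23511 mod 11 = 4, 23511 mod 7 = 5, 23511 mod 9 = 3.

x ≡ 23511 (mod 188496).


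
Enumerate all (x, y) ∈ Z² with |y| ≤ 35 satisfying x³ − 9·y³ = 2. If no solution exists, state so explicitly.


The equation is x³ - 9y³ = 2. For fixed y, x³ = 9·y³ + 2, so a solution requires the RHS to be a perfect cube.
Strategy: iterate y from -35 to 35, compute RHS = 9·y³ + 2, and check whether it is a (positive or negative) perfect cube.
Check small values of y:
  y = 0: RHS = 2 is not a perfect cube.
  y = 1: RHS = 11 is not a perfect cube.
  y = -1: RHS = -7 is not a perfect cube.
  y = 2: RHS = 74 is not a perfect cube.
  y = -2: RHS = -70 is not a perfect cube.
  y = 3: RHS = 245 is not a perfect cube.
  y = -3: RHS = -241 is not a perfect cube.
Continuing the search up to |y| = 35 finds no solutions either.
No (x, y) in the scanned range satisfies the equation.

No integer solutions with |y| ≤ 35.


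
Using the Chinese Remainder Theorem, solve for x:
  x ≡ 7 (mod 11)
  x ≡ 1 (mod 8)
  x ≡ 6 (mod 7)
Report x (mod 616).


Moduli 11, 8, 7 are pairwise coprime; by CRT there is a unique solution modulo M = 11 · 8 · 7 = 616.
Solve pairwise, accumulating the modulus:
  Start with x ≡ 7 (mod 11).
  Combine with x ≡ 1 (mod 8): since gcd(11, 8) = 1, we get a unique residue mod 88.
    Write x = 7 + 11·t and substitute into x ≡ 1 (mod 8): 11·t ≡ 1 − 7 = -6 (mod 8).
    Reduce coefficients mod 8: 3·t ≡ 2 (mod 8).
    The inverse of 3 mod 8 is 3 (since 3·3 = 9 = 1·8 + 1), so t ≡ 3·2 = 6 ≡ 6 (mod 8).
    Then x = 7 + 11·6 = 73, valid modulo lcm(11, 8) = 88: x ≡ 73 (mod 88).
  Combine with x ≡ 6 (mod 7): since gcd(88, 7) = 1, we get a unique residue mod 616.
    Write x = 73 + 88·t and substitute into x ≡ 6 (mod 7): 88·t ≡ 6 − 73 = -67 (mod 7).
    Reduce coefficients mod 7: 4·t ≡ 3 (mod 7).
    The inverse of 4 mod 7 is 2 (since 4·2 = 8 = 1·7 + 1), so t ≡ 2·3 = 6 ≡ 6 (mod 7).
    Then x = 73 + 88·6 = 601, valid modulo lcm(88, 7) = 616: x ≡ 601 (mod 616).
Verify: 601 mod 11 = 7 ✓, 601 mod 8 = 1 ✓, 601 mod 7 = 6 ✓.

x ≡ 601 (mod 616).


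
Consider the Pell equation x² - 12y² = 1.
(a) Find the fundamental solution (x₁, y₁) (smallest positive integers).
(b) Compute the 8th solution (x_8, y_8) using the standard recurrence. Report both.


Step 1: Find the fundamental solution (x₁, y₁) of x² - 12y² = 1.
  Expand √12 as a continued fraction. a₀ = ⌊√12⌋ = 3; iterate m_{k+1} = d_k·a_k − m_k, d_{k+1} = (12 − m_{k+1}²)/d_k, a_{k+1} = ⌊(a₀ + m_{k+1})/d_{k+1}⌋ (starting m₀ = 0, d₀ = 1), with convergents p_k = a_k·p_{k-1} + p_{k-2}, q_k = a_k·q_{k-1} + q_{k-2} (p₋₁ = 1, q₋₁ = 0):
  k = 0: a₀ = 3; p₀/q₀ = 3/1; p₀² − 12·q₀² = 9 − 12 = -3.
  k = 1: m = 3, d = 3, a = ⌊(3 + 3)/3⌋ = 2; p/q = (2·3 + 1)/(2·1 + 0) = 7/2; p² − 12·q² = 49 − 48 = 1.
  The first convergent with p² − 12·q² = 1 gives the fundamental solution (x₁, y₁) = (7, 2).
Step 2: Apply the recurrence (x_{n+1}, y_{n+1}) = (x₁x_n + 12y₁y_n, x₁y_n + y₁x_n) repeatedly.
  From (x_1, y_1) = (7, 2): x_2 = 7·7 + 12·2·2 = 97; y_2 = 7·2 + 2·7 = 28.
  From (x_2, y_2) = (97, 28): x_3 = 7·97 + 12·2·28 = 1351; y_3 = 7·28 + 2·97 = 390.
  From (x_3, y_3) = (1351, 390): x_4 = 7·1351 + 12·2·390 = 18817; y_4 = 7·390 + 2·1351 = 5432.
  From (x_4, y_4) = (18817, 5432): x_5 = 7·18817 + 12·2·5432 = 262087; y_5 = 7·5432 + 2·18817 = 75658.
  From (x_5, y_5) = (262087, 75658): x_6 = 7·262087 + 12·2·75658 = 3650401; y_6 = 7·75658 + 2·262087 = 1053780.
  From (x_6, y_6) = (3650401, 1053780): x_7 = 7·3650401 + 12·2·1053780 = 50843527; y_7 = 7·1053780 + 2·3650401 = 14677262.
  From (x_7, y_7) = (50843527, 14677262): x_8 = 7·50843527 + 12·2·14677262 = 708158977; y_8 = 7·14677262 + 2·50843527 = 204427888.
Step 3: Verify x_8² - 12·y_8² = 501489136705686529 - 501489136705686528 = 1 (should be 1). ✓

(x_1, y_1) = (7, 2); (x_8, y_8) = (708158977, 204427888).
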